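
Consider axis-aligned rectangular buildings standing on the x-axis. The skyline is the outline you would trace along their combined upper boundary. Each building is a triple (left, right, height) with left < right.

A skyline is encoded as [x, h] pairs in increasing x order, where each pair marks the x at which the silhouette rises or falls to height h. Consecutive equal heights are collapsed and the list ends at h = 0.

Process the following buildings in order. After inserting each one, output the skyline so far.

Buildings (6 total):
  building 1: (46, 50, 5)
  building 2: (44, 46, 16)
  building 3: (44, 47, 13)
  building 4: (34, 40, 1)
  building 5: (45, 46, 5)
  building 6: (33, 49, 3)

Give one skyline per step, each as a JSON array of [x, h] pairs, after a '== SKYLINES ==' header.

== SKYLINES ==
[[46,5],[50,0]]
[[44,16],[46,5],[50,0]]
[[44,16],[46,13],[47,5],[50,0]]
[[34,1],[40,0],[44,16],[46,13],[47,5],[50,0]]
[[34,1],[40,0],[44,16],[46,13],[47,5],[50,0]]
[[33,3],[44,16],[46,13],[47,5],[50,0]]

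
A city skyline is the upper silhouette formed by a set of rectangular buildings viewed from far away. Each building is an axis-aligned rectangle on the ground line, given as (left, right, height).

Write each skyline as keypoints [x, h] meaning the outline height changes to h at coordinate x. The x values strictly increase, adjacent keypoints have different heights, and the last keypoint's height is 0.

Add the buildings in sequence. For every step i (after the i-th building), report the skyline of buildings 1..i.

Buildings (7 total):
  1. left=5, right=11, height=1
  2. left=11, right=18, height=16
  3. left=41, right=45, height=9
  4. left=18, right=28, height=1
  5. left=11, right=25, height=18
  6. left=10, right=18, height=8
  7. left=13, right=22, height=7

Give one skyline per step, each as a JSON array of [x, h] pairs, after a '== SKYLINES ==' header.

== SKYLINES ==
[[5,1],[11,0]]
[[5,1],[11,16],[18,0]]
[[5,1],[11,16],[18,0],[41,9],[45,0]]
[[5,1],[11,16],[18,1],[28,0],[41,9],[45,0]]
[[5,1],[11,18],[25,1],[28,0],[41,9],[45,0]]
[[5,1],[10,8],[11,18],[25,1],[28,0],[41,9],[45,0]]
[[5,1],[10,8],[11,18],[25,1],[28,0],[41,9],[45,0]]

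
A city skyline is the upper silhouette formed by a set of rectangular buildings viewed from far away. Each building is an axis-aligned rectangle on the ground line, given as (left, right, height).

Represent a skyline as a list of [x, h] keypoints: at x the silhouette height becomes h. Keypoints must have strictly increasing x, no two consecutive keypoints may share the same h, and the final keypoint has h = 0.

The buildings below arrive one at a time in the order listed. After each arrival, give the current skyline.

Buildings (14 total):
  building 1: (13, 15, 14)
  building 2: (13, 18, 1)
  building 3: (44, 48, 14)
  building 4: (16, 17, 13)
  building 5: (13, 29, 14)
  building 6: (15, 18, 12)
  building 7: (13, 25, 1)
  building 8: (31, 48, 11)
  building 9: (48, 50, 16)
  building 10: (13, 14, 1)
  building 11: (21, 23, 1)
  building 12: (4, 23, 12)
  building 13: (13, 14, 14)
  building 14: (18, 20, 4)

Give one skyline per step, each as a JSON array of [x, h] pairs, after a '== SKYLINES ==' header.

== SKYLINES ==
[[13,14],[15,0]]
[[13,14],[15,1],[18,0]]
[[13,14],[15,1],[18,0],[44,14],[48,0]]
[[13,14],[15,1],[16,13],[17,1],[18,0],[44,14],[48,0]]
[[13,14],[29,0],[44,14],[48,0]]
[[13,14],[29,0],[44,14],[48,0]]
[[13,14],[29,0],[44,14],[48,0]]
[[13,14],[29,0],[31,11],[44,14],[48,0]]
[[13,14],[29,0],[31,11],[44,14],[48,16],[50,0]]
[[13,14],[29,0],[31,11],[44,14],[48,16],[50,0]]
[[13,14],[29,0],[31,11],[44,14],[48,16],[50,0]]
[[4,12],[13,14],[29,0],[31,11],[44,14],[48,16],[50,0]]
[[4,12],[13,14],[29,0],[31,11],[44,14],[48,16],[50,0]]
[[4,12],[13,14],[29,0],[31,11],[44,14],[48,16],[50,0]]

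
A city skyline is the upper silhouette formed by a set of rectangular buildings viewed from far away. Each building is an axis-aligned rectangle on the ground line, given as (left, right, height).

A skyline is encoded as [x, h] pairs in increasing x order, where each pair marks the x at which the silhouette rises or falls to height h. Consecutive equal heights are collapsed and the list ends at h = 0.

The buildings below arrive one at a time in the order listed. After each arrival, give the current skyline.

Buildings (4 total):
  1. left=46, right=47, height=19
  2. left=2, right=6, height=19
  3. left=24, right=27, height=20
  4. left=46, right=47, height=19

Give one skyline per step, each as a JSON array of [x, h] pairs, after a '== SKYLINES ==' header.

== SKYLINES ==
[[46,19],[47,0]]
[[2,19],[6,0],[46,19],[47,0]]
[[2,19],[6,0],[24,20],[27,0],[46,19],[47,0]]
[[2,19],[6,0],[24,20],[27,0],[46,19],[47,0]]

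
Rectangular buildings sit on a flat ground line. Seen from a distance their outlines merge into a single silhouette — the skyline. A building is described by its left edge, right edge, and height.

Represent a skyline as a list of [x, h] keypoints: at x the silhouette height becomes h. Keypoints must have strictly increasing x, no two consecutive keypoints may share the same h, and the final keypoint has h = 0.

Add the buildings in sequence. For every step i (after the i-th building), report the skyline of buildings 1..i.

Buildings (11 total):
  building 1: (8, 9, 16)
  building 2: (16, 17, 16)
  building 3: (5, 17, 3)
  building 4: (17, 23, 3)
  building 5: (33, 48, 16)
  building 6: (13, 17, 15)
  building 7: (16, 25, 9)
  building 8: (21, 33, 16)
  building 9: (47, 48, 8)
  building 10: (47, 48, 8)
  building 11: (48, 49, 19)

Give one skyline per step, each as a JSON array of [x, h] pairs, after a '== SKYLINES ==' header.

== SKYLINES ==
[[8,16],[9,0]]
[[8,16],[9,0],[16,16],[17,0]]
[[5,3],[8,16],[9,3],[16,16],[17,0]]
[[5,3],[8,16],[9,3],[16,16],[17,3],[23,0]]
[[5,3],[8,16],[9,3],[16,16],[17,3],[23,0],[33,16],[48,0]]
[[5,3],[8,16],[9,3],[13,15],[16,16],[17,3],[23,0],[33,16],[48,0]]
[[5,3],[8,16],[9,3],[13,15],[16,16],[17,9],[25,0],[33,16],[48,0]]
[[5,3],[8,16],[9,3],[13,15],[16,16],[17,9],[21,16],[48,0]]
[[5,3],[8,16],[9,3],[13,15],[16,16],[17,9],[21,16],[48,0]]
[[5,3],[8,16],[9,3],[13,15],[16,16],[17,9],[21,16],[48,0]]
[[5,3],[8,16],[9,3],[13,15],[16,16],[17,9],[21,16],[48,19],[49,0]]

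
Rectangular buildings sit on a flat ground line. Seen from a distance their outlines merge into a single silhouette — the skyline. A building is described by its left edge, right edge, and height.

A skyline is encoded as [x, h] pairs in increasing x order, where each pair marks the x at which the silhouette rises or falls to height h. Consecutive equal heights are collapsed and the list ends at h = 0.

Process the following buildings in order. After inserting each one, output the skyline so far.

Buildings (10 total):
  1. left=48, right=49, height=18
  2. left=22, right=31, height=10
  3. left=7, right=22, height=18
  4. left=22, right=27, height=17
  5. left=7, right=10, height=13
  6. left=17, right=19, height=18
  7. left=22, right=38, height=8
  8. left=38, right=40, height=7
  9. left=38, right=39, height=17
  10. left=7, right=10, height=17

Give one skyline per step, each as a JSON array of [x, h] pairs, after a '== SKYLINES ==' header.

== SKYLINES ==
[[48,18],[49,0]]
[[22,10],[31,0],[48,18],[49,0]]
[[7,18],[22,10],[31,0],[48,18],[49,0]]
[[7,18],[22,17],[27,10],[31,0],[48,18],[49,0]]
[[7,18],[22,17],[27,10],[31,0],[48,18],[49,0]]
[[7,18],[22,17],[27,10],[31,0],[48,18],[49,0]]
[[7,18],[22,17],[27,10],[31,8],[38,0],[48,18],[49,0]]
[[7,18],[22,17],[27,10],[31,8],[38,7],[40,0],[48,18],[49,0]]
[[7,18],[22,17],[27,10],[31,8],[38,17],[39,7],[40,0],[48,18],[49,0]]
[[7,18],[22,17],[27,10],[31,8],[38,17],[39,7],[40,0],[48,18],[49,0]]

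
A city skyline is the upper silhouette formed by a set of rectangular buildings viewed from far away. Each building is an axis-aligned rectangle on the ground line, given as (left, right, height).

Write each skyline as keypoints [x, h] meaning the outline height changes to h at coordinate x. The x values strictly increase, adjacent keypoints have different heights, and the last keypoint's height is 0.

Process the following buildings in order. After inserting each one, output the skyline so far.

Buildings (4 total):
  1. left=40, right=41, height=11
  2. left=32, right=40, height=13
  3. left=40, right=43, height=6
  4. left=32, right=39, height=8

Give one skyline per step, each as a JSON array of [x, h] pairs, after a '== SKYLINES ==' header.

== SKYLINES ==
[[40,11],[41,0]]
[[32,13],[40,11],[41,0]]
[[32,13],[40,11],[41,6],[43,0]]
[[32,13],[40,11],[41,6],[43,0]]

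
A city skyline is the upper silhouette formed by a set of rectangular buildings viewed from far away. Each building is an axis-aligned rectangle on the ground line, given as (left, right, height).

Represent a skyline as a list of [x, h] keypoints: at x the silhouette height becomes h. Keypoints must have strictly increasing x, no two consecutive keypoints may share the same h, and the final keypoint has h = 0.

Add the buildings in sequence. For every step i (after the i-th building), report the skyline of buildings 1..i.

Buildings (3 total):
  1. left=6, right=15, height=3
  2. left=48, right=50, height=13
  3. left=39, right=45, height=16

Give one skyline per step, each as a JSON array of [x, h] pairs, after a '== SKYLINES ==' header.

== SKYLINES ==
[[6,3],[15,0]]
[[6,3],[15,0],[48,13],[50,0]]
[[6,3],[15,0],[39,16],[45,0],[48,13],[50,0]]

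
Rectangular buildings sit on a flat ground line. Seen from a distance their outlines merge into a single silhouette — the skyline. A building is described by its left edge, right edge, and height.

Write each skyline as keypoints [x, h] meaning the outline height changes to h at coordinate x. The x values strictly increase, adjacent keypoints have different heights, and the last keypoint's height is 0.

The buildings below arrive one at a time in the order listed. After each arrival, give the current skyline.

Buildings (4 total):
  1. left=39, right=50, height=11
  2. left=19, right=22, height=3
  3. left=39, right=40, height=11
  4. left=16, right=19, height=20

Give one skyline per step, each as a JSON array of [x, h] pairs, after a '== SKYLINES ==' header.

== SKYLINES ==
[[39,11],[50,0]]
[[19,3],[22,0],[39,11],[50,0]]
[[19,3],[22,0],[39,11],[50,0]]
[[16,20],[19,3],[22,0],[39,11],[50,0]]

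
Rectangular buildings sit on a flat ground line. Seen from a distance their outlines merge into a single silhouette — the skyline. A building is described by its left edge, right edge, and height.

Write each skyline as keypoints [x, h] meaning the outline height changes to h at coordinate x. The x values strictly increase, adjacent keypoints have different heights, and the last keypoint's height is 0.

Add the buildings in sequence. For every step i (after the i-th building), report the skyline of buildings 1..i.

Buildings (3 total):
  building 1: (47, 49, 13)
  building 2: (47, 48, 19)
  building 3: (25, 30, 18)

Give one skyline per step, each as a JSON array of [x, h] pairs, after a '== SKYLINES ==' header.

== SKYLINES ==
[[47,13],[49,0]]
[[47,19],[48,13],[49,0]]
[[25,18],[30,0],[47,19],[48,13],[49,0]]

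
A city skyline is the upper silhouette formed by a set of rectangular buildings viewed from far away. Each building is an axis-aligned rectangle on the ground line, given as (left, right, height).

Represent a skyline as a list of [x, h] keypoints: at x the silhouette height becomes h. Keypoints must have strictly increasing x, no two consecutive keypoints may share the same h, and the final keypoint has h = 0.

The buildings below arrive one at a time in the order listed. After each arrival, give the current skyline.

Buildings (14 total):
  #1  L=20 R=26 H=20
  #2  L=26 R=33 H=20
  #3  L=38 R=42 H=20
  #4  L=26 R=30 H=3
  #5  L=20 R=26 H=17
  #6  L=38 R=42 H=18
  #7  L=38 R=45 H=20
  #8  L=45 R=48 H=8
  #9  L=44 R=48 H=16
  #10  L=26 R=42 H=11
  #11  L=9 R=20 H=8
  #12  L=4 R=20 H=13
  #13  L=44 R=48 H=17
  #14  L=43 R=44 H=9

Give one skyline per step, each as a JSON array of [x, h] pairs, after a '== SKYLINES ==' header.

== SKYLINES ==
[[20,20],[26,0]]
[[20,20],[33,0]]
[[20,20],[33,0],[38,20],[42,0]]
[[20,20],[33,0],[38,20],[42,0]]
[[20,20],[33,0],[38,20],[42,0]]
[[20,20],[33,0],[38,20],[42,0]]
[[20,20],[33,0],[38,20],[45,0]]
[[20,20],[33,0],[38,20],[45,8],[48,0]]
[[20,20],[33,0],[38,20],[45,16],[48,0]]
[[20,20],[33,11],[38,20],[45,16],[48,0]]
[[9,8],[20,20],[33,11],[38,20],[45,16],[48,0]]
[[4,13],[20,20],[33,11],[38,20],[45,16],[48,0]]
[[4,13],[20,20],[33,11],[38,20],[45,17],[48,0]]
[[4,13],[20,20],[33,11],[38,20],[45,17],[48,0]]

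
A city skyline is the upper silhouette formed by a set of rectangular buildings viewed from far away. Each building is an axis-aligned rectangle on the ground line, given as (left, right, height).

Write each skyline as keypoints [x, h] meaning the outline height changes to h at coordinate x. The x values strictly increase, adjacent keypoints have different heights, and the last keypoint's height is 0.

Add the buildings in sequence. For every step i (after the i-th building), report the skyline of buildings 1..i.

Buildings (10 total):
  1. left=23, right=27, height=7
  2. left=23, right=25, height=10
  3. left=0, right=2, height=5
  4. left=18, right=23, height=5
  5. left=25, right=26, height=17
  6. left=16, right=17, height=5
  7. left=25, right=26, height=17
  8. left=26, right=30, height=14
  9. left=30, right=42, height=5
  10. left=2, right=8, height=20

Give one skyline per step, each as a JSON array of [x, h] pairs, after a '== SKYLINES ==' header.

== SKYLINES ==
[[23,7],[27,0]]
[[23,10],[25,7],[27,0]]
[[0,5],[2,0],[23,10],[25,7],[27,0]]
[[0,5],[2,0],[18,5],[23,10],[25,7],[27,0]]
[[0,5],[2,0],[18,5],[23,10],[25,17],[26,7],[27,0]]
[[0,5],[2,0],[16,5],[17,0],[18,5],[23,10],[25,17],[26,7],[27,0]]
[[0,5],[2,0],[16,5],[17,0],[18,5],[23,10],[25,17],[26,7],[27,0]]
[[0,5],[2,0],[16,5],[17,0],[18,5],[23,10],[25,17],[26,14],[30,0]]
[[0,5],[2,0],[16,5],[17,0],[18,5],[23,10],[25,17],[26,14],[30,5],[42,0]]
[[0,5],[2,20],[8,0],[16,5],[17,0],[18,5],[23,10],[25,17],[26,14],[30,5],[42,0]]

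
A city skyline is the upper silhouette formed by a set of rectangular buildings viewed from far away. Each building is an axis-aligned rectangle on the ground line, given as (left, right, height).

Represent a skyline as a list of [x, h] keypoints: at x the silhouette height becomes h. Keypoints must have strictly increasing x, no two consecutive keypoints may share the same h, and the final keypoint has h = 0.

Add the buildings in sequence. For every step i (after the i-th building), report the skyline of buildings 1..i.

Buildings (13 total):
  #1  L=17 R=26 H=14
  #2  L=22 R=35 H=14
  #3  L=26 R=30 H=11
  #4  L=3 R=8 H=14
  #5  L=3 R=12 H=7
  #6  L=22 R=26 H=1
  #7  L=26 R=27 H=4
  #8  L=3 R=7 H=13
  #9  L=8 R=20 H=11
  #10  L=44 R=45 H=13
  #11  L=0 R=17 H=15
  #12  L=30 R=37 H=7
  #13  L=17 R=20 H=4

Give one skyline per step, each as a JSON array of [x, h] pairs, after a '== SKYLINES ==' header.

== SKYLINES ==
[[17,14],[26,0]]
[[17,14],[35,0]]
[[17,14],[35,0]]
[[3,14],[8,0],[17,14],[35,0]]
[[3,14],[8,7],[12,0],[17,14],[35,0]]
[[3,14],[8,7],[12,0],[17,14],[35,0]]
[[3,14],[8,7],[12,0],[17,14],[35,0]]
[[3,14],[8,7],[12,0],[17,14],[35,0]]
[[3,14],[8,11],[17,14],[35,0]]
[[3,14],[8,11],[17,14],[35,0],[44,13],[45,0]]
[[0,15],[17,14],[35,0],[44,13],[45,0]]
[[0,15],[17,14],[35,7],[37,0],[44,13],[45,0]]
[[0,15],[17,14],[35,7],[37,0],[44,13],[45,0]]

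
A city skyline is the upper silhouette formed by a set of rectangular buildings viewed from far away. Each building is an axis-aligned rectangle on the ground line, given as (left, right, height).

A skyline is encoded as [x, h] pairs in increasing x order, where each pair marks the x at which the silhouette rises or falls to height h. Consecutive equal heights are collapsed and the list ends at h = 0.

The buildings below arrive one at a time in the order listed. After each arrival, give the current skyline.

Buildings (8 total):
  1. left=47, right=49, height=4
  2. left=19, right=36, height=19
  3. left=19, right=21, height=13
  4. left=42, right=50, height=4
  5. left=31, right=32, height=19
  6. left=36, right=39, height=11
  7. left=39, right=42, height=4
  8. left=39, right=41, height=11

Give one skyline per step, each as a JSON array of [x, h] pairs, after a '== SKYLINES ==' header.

== SKYLINES ==
[[47,4],[49,0]]
[[19,19],[36,0],[47,4],[49,0]]
[[19,19],[36,0],[47,4],[49,0]]
[[19,19],[36,0],[42,4],[50,0]]
[[19,19],[36,0],[42,4],[50,0]]
[[19,19],[36,11],[39,0],[42,4],[50,0]]
[[19,19],[36,11],[39,4],[50,0]]
[[19,19],[36,11],[41,4],[50,0]]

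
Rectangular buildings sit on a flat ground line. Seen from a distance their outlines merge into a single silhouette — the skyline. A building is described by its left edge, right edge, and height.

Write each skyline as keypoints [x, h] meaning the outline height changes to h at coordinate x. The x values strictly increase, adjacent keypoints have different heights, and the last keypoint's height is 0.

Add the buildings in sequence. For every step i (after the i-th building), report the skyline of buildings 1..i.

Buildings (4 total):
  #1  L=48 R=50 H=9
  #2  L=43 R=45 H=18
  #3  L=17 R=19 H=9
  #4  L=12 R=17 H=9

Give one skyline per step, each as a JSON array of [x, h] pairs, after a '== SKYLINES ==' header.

== SKYLINES ==
[[48,9],[50,0]]
[[43,18],[45,0],[48,9],[50,0]]
[[17,9],[19,0],[43,18],[45,0],[48,9],[50,0]]
[[12,9],[19,0],[43,18],[45,0],[48,9],[50,0]]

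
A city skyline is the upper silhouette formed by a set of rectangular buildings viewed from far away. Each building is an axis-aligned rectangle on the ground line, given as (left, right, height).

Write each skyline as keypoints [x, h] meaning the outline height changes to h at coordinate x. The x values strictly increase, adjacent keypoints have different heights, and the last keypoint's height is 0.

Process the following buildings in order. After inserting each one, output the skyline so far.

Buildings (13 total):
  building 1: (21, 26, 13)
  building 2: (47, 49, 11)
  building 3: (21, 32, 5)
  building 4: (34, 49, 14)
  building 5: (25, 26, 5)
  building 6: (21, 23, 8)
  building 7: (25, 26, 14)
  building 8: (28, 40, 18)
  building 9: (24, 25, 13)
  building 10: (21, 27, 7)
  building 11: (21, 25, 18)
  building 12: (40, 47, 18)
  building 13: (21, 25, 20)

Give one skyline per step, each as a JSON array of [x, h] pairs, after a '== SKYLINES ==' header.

== SKYLINES ==
[[21,13],[26,0]]
[[21,13],[26,0],[47,11],[49,0]]
[[21,13],[26,5],[32,0],[47,11],[49,0]]
[[21,13],[26,5],[32,0],[34,14],[49,0]]
[[21,13],[26,5],[32,0],[34,14],[49,0]]
[[21,13],[26,5],[32,0],[34,14],[49,0]]
[[21,13],[25,14],[26,5],[32,0],[34,14],[49,0]]
[[21,13],[25,14],[26,5],[28,18],[40,14],[49,0]]
[[21,13],[25,14],[26,5],[28,18],[40,14],[49,0]]
[[21,13],[25,14],[26,7],[27,5],[28,18],[40,14],[49,0]]
[[21,18],[25,14],[26,7],[27,5],[28,18],[40,14],[49,0]]
[[21,18],[25,14],[26,7],[27,5],[28,18],[47,14],[49,0]]
[[21,20],[25,14],[26,7],[27,5],[28,18],[47,14],[49,0]]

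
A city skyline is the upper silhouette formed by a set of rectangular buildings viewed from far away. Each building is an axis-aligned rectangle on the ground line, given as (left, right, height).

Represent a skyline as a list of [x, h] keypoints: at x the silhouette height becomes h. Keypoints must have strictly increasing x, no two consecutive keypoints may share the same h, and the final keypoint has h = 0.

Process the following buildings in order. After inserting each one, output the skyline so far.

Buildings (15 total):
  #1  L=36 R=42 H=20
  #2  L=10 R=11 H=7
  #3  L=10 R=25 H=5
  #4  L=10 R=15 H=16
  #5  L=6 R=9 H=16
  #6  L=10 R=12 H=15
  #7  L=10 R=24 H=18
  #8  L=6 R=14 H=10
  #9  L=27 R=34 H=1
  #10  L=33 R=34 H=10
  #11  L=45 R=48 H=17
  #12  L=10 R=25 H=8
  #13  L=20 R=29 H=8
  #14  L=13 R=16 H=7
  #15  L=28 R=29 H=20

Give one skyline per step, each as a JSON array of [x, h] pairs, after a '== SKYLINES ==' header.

== SKYLINES ==
[[36,20],[42,0]]
[[10,7],[11,0],[36,20],[42,0]]
[[10,7],[11,5],[25,0],[36,20],[42,0]]
[[10,16],[15,5],[25,0],[36,20],[42,0]]
[[6,16],[9,0],[10,16],[15,5],[25,0],[36,20],[42,0]]
[[6,16],[9,0],[10,16],[15,5],[25,0],[36,20],[42,0]]
[[6,16],[9,0],[10,18],[24,5],[25,0],[36,20],[42,0]]
[[6,16],[9,10],[10,18],[24,5],[25,0],[36,20],[42,0]]
[[6,16],[9,10],[10,18],[24,5],[25,0],[27,1],[34,0],[36,20],[42,0]]
[[6,16],[9,10],[10,18],[24,5],[25,0],[27,1],[33,10],[34,0],[36,20],[42,0]]
[[6,16],[9,10],[10,18],[24,5],[25,0],[27,1],[33,10],[34,0],[36,20],[42,0],[45,17],[48,0]]
[[6,16],[9,10],[10,18],[24,8],[25,0],[27,1],[33,10],[34,0],[36,20],[42,0],[45,17],[48,0]]
[[6,16],[9,10],[10,18],[24,8],[29,1],[33,10],[34,0],[36,20],[42,0],[45,17],[48,0]]
[[6,16],[9,10],[10,18],[24,8],[29,1],[33,10],[34,0],[36,20],[42,0],[45,17],[48,0]]
[[6,16],[9,10],[10,18],[24,8],[28,20],[29,1],[33,10],[34,0],[36,20],[42,0],[45,17],[48,0]]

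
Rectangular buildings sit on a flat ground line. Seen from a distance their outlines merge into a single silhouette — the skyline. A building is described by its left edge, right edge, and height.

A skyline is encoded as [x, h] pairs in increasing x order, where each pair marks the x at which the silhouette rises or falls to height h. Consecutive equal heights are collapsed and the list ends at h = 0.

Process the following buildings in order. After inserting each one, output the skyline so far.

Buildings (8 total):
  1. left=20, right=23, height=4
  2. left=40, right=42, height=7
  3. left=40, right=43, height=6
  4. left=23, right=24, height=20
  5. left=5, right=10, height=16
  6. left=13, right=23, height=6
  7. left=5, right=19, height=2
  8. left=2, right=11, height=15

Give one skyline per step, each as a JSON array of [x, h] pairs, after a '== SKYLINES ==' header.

== SKYLINES ==
[[20,4],[23,0]]
[[20,4],[23,0],[40,7],[42,0]]
[[20,4],[23,0],[40,7],[42,6],[43,0]]
[[20,4],[23,20],[24,0],[40,7],[42,6],[43,0]]
[[5,16],[10,0],[20,4],[23,20],[24,0],[40,7],[42,6],[43,0]]
[[5,16],[10,0],[13,6],[23,20],[24,0],[40,7],[42,6],[43,0]]
[[5,16],[10,2],[13,6],[23,20],[24,0],[40,7],[42,6],[43,0]]
[[2,15],[5,16],[10,15],[11,2],[13,6],[23,20],[24,0],[40,7],[42,6],[43,0]]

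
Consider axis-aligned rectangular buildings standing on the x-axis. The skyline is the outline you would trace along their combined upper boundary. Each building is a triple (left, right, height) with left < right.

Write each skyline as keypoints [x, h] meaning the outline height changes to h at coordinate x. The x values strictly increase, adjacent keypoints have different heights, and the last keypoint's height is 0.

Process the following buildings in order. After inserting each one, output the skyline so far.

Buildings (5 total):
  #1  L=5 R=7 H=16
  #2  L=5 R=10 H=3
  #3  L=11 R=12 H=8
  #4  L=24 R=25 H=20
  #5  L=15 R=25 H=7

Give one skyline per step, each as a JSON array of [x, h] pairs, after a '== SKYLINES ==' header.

== SKYLINES ==
[[5,16],[7,0]]
[[5,16],[7,3],[10,0]]
[[5,16],[7,3],[10,0],[11,8],[12,0]]
[[5,16],[7,3],[10,0],[11,8],[12,0],[24,20],[25,0]]
[[5,16],[7,3],[10,0],[11,8],[12,0],[15,7],[24,20],[25,0]]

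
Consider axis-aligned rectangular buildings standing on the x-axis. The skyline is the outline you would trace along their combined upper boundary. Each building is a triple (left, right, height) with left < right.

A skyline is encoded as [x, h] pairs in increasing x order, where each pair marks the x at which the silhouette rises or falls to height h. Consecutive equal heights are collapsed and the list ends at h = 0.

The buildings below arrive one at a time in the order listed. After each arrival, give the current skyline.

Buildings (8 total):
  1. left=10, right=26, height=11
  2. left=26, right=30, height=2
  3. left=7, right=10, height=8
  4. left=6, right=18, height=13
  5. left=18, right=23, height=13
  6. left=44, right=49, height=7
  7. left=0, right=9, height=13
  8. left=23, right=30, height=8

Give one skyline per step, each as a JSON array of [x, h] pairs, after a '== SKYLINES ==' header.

== SKYLINES ==
[[10,11],[26,0]]
[[10,11],[26,2],[30,0]]
[[7,8],[10,11],[26,2],[30,0]]
[[6,13],[18,11],[26,2],[30,0]]
[[6,13],[23,11],[26,2],[30,0]]
[[6,13],[23,11],[26,2],[30,0],[44,7],[49,0]]
[[0,13],[23,11],[26,2],[30,0],[44,7],[49,0]]
[[0,13],[23,11],[26,8],[30,0],[44,7],[49,0]]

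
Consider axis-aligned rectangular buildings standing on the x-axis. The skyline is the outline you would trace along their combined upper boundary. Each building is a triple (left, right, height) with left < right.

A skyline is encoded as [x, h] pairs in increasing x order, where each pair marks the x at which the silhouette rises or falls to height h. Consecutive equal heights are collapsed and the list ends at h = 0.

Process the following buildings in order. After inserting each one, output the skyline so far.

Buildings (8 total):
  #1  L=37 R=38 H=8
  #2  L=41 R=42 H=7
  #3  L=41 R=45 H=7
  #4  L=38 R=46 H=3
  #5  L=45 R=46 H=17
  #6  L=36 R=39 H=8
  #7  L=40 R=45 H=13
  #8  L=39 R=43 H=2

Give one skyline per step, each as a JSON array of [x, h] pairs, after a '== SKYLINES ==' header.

== SKYLINES ==
[[37,8],[38,0]]
[[37,8],[38,0],[41,7],[42,0]]
[[37,8],[38,0],[41,7],[45,0]]
[[37,8],[38,3],[41,7],[45,3],[46,0]]
[[37,8],[38,3],[41,7],[45,17],[46,0]]
[[36,8],[39,3],[41,7],[45,17],[46,0]]
[[36,8],[39,3],[40,13],[45,17],[46,0]]
[[36,8],[39,3],[40,13],[45,17],[46,0]]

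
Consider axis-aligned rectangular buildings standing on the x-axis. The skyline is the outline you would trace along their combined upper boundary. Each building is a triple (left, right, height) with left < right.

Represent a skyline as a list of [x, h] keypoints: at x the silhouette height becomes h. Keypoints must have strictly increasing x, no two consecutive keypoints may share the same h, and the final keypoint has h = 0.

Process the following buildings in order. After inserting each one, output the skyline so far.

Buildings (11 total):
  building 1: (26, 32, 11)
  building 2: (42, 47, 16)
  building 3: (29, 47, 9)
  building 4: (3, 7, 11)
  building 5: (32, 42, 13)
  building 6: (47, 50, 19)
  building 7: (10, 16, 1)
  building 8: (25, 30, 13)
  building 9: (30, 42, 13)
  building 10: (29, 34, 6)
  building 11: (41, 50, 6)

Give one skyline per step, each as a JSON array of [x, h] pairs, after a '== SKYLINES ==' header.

== SKYLINES ==
[[26,11],[32,0]]
[[26,11],[32,0],[42,16],[47,0]]
[[26,11],[32,9],[42,16],[47,0]]
[[3,11],[7,0],[26,11],[32,9],[42,16],[47,0]]
[[3,11],[7,0],[26,11],[32,13],[42,16],[47,0]]
[[3,11],[7,0],[26,11],[32,13],[42,16],[47,19],[50,0]]
[[3,11],[7,0],[10,1],[16,0],[26,11],[32,13],[42,16],[47,19],[50,0]]
[[3,11],[7,0],[10,1],[16,0],[25,13],[30,11],[32,13],[42,16],[47,19],[50,0]]
[[3,11],[7,0],[10,1],[16,0],[25,13],[42,16],[47,19],[50,0]]
[[3,11],[7,0],[10,1],[16,0],[25,13],[42,16],[47,19],[50,0]]
[[3,11],[7,0],[10,1],[16,0],[25,13],[42,16],[47,19],[50,0]]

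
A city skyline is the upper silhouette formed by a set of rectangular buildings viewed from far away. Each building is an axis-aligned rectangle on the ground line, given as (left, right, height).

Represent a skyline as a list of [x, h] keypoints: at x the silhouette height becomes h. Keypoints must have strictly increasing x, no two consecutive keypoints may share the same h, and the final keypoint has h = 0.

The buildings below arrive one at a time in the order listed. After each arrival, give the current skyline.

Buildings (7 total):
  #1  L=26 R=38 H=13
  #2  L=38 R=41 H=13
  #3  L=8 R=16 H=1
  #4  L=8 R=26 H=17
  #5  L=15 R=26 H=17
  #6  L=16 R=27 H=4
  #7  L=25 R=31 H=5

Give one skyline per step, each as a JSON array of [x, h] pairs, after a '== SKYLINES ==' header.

== SKYLINES ==
[[26,13],[38,0]]
[[26,13],[41,0]]
[[8,1],[16,0],[26,13],[41,0]]
[[8,17],[26,13],[41,0]]
[[8,17],[26,13],[41,0]]
[[8,17],[26,13],[41,0]]
[[8,17],[26,13],[41,0]]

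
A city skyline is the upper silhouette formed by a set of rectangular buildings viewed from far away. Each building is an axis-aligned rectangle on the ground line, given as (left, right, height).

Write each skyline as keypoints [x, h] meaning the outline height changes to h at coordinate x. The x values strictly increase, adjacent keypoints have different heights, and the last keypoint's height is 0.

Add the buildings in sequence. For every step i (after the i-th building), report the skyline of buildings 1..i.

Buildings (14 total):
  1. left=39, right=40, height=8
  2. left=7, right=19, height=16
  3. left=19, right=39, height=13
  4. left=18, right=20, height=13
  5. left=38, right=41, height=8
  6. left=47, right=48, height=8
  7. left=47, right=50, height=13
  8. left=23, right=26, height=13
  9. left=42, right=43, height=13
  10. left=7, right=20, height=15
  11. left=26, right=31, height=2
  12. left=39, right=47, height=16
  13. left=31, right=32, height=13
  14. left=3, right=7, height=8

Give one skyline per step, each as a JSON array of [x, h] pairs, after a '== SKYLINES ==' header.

== SKYLINES ==
[[39,8],[40,0]]
[[7,16],[19,0],[39,8],[40,0]]
[[7,16],[19,13],[39,8],[40,0]]
[[7,16],[19,13],[39,8],[40,0]]
[[7,16],[19,13],[39,8],[41,0]]
[[7,16],[19,13],[39,8],[41,0],[47,8],[48,0]]
[[7,16],[19,13],[39,8],[41,0],[47,13],[50,0]]
[[7,16],[19,13],[39,8],[41,0],[47,13],[50,0]]
[[7,16],[19,13],[39,8],[41,0],[42,13],[43,0],[47,13],[50,0]]
[[7,16],[19,15],[20,13],[39,8],[41,0],[42,13],[43,0],[47,13],[50,0]]
[[7,16],[19,15],[20,13],[39,8],[41,0],[42,13],[43,0],[47,13],[50,0]]
[[7,16],[19,15],[20,13],[39,16],[47,13],[50,0]]
[[7,16],[19,15],[20,13],[39,16],[47,13],[50,0]]
[[3,8],[7,16],[19,15],[20,13],[39,16],[47,13],[50,0]]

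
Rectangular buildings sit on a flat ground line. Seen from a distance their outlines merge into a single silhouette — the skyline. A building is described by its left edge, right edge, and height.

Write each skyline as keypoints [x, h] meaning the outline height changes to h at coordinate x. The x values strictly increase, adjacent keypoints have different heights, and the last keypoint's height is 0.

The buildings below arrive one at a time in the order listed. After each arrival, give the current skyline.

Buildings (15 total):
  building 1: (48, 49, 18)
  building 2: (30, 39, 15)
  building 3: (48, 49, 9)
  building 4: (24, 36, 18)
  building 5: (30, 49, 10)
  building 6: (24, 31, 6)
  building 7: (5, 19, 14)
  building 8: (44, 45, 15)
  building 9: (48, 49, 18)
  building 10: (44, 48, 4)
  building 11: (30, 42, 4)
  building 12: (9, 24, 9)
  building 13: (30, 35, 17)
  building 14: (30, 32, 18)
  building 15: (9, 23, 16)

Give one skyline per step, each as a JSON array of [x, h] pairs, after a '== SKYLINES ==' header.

== SKYLINES ==
[[48,18],[49,0]]
[[30,15],[39,0],[48,18],[49,0]]
[[30,15],[39,0],[48,18],[49,0]]
[[24,18],[36,15],[39,0],[48,18],[49,0]]
[[24,18],[36,15],[39,10],[48,18],[49,0]]
[[24,18],[36,15],[39,10],[48,18],[49,0]]
[[5,14],[19,0],[24,18],[36,15],[39,10],[48,18],[49,0]]
[[5,14],[19,0],[24,18],[36,15],[39,10],[44,15],[45,10],[48,18],[49,0]]
[[5,14],[19,0],[24,18],[36,15],[39,10],[44,15],[45,10],[48,18],[49,0]]
[[5,14],[19,0],[24,18],[36,15],[39,10],[44,15],[45,10],[48,18],[49,0]]
[[5,14],[19,0],[24,18],[36,15],[39,10],[44,15],[45,10],[48,18],[49,0]]
[[5,14],[19,9],[24,18],[36,15],[39,10],[44,15],[45,10],[48,18],[49,0]]
[[5,14],[19,9],[24,18],[36,15],[39,10],[44,15],[45,10],[48,18],[49,0]]
[[5,14],[19,9],[24,18],[36,15],[39,10],[44,15],[45,10],[48,18],[49,0]]
[[5,14],[9,16],[23,9],[24,18],[36,15],[39,10],[44,15],[45,10],[48,18],[49,0]]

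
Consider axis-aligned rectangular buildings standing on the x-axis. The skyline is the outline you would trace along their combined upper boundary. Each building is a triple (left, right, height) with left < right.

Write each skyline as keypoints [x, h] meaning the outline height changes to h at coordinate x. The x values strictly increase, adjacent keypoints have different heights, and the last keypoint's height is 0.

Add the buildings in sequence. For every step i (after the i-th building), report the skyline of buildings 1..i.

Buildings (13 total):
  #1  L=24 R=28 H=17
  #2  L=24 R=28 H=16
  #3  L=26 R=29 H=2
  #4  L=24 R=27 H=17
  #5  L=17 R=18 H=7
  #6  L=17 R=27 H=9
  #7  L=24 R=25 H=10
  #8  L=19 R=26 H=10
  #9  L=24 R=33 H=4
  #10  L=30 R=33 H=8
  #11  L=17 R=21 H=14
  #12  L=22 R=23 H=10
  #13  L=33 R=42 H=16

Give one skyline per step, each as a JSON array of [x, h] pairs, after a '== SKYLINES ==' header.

== SKYLINES ==
[[24,17],[28,0]]
[[24,17],[28,0]]
[[24,17],[28,2],[29,0]]
[[24,17],[28,2],[29,0]]
[[17,7],[18,0],[24,17],[28,2],[29,0]]
[[17,9],[24,17],[28,2],[29,0]]
[[17,9],[24,17],[28,2],[29,0]]
[[17,9],[19,10],[24,17],[28,2],[29,0]]
[[17,9],[19,10],[24,17],[28,4],[33,0]]
[[17,9],[19,10],[24,17],[28,4],[30,8],[33,0]]
[[17,14],[21,10],[24,17],[28,4],[30,8],[33,0]]
[[17,14],[21,10],[24,17],[28,4],[30,8],[33,0]]
[[17,14],[21,10],[24,17],[28,4],[30,8],[33,16],[42,0]]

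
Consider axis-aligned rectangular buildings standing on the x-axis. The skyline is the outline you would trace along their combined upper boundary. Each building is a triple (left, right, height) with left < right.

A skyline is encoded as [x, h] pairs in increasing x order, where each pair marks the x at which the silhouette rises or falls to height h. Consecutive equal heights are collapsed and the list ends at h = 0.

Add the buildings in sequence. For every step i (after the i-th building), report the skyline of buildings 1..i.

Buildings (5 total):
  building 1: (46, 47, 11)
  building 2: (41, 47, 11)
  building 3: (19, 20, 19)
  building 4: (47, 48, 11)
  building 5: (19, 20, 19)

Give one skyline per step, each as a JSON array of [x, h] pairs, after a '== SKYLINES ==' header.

== SKYLINES ==
[[46,11],[47,0]]
[[41,11],[47,0]]
[[19,19],[20,0],[41,11],[47,0]]
[[19,19],[20,0],[41,11],[48,0]]
[[19,19],[20,0],[41,11],[48,0]]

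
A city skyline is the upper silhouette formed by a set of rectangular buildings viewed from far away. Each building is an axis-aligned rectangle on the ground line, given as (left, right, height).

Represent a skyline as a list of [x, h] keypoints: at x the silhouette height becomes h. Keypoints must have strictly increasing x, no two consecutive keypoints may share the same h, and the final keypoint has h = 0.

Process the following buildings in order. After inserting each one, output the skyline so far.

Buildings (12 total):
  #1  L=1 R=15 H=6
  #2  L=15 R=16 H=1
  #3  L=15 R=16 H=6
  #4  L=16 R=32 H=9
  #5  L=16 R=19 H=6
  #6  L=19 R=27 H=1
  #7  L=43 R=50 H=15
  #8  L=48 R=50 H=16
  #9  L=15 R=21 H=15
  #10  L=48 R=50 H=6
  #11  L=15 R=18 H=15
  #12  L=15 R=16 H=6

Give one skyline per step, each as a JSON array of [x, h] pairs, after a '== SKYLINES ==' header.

== SKYLINES ==
[[1,6],[15,0]]
[[1,6],[15,1],[16,0]]
[[1,6],[16,0]]
[[1,6],[16,9],[32,0]]
[[1,6],[16,9],[32,0]]
[[1,6],[16,9],[32,0]]
[[1,6],[16,9],[32,0],[43,15],[50,0]]
[[1,6],[16,9],[32,0],[43,15],[48,16],[50,0]]
[[1,6],[15,15],[21,9],[32,0],[43,15],[48,16],[50,0]]
[[1,6],[15,15],[21,9],[32,0],[43,15],[48,16],[50,0]]
[[1,6],[15,15],[21,9],[32,0],[43,15],[48,16],[50,0]]
[[1,6],[15,15],[21,9],[32,0],[43,15],[48,16],[50,0]]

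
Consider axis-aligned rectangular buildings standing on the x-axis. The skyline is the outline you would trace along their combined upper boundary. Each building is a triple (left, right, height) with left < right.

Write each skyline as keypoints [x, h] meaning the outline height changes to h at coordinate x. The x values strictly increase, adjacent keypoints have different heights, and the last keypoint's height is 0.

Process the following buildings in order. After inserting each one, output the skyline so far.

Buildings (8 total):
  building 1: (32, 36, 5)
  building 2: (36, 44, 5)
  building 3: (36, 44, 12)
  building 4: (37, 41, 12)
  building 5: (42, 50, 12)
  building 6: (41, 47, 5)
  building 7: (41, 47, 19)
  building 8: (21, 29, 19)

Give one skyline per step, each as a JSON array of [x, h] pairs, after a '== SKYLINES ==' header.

== SKYLINES ==
[[32,5],[36,0]]
[[32,5],[44,0]]
[[32,5],[36,12],[44,0]]
[[32,5],[36,12],[44,0]]
[[32,5],[36,12],[50,0]]
[[32,5],[36,12],[50,0]]
[[32,5],[36,12],[41,19],[47,12],[50,0]]
[[21,19],[29,0],[32,5],[36,12],[41,19],[47,12],[50,0]]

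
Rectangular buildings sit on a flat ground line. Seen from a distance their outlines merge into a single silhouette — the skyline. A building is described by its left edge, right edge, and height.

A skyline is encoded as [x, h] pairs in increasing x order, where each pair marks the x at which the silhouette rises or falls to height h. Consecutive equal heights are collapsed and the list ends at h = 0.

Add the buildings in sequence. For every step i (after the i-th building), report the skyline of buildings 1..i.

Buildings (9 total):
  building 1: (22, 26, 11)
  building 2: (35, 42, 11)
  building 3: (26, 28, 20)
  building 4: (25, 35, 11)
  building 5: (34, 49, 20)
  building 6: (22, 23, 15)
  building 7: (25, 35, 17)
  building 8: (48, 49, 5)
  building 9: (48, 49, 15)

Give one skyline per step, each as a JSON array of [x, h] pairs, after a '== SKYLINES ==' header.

== SKYLINES ==
[[22,11],[26,0]]
[[22,11],[26,0],[35,11],[42,0]]
[[22,11],[26,20],[28,0],[35,11],[42,0]]
[[22,11],[26,20],[28,11],[42,0]]
[[22,11],[26,20],[28,11],[34,20],[49,0]]
[[22,15],[23,11],[26,20],[28,11],[34,20],[49,0]]
[[22,15],[23,11],[25,17],[26,20],[28,17],[34,20],[49,0]]
[[22,15],[23,11],[25,17],[26,20],[28,17],[34,20],[49,0]]
[[22,15],[23,11],[25,17],[26,20],[28,17],[34,20],[49,0]]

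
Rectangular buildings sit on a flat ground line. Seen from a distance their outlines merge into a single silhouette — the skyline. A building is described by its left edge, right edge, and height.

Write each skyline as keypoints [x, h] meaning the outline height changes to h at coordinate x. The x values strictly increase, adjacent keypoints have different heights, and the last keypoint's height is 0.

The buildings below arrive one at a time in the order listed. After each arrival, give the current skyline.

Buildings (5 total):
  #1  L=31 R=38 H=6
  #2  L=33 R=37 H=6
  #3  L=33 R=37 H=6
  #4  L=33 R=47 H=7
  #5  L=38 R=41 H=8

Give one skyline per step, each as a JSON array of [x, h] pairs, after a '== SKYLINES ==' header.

== SKYLINES ==
[[31,6],[38,0]]
[[31,6],[38,0]]
[[31,6],[38,0]]
[[31,6],[33,7],[47,0]]
[[31,6],[33,7],[38,8],[41,7],[47,0]]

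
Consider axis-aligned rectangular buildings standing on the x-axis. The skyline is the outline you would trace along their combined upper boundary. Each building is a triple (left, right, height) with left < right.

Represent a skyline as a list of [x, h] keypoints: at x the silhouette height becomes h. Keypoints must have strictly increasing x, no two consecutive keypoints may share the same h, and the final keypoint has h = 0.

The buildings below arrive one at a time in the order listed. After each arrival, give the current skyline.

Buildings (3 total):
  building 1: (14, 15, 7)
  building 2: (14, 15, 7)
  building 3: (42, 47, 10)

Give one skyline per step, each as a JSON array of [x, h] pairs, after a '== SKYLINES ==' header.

== SKYLINES ==
[[14,7],[15,0]]
[[14,7],[15,0]]
[[14,7],[15,0],[42,10],[47,0]]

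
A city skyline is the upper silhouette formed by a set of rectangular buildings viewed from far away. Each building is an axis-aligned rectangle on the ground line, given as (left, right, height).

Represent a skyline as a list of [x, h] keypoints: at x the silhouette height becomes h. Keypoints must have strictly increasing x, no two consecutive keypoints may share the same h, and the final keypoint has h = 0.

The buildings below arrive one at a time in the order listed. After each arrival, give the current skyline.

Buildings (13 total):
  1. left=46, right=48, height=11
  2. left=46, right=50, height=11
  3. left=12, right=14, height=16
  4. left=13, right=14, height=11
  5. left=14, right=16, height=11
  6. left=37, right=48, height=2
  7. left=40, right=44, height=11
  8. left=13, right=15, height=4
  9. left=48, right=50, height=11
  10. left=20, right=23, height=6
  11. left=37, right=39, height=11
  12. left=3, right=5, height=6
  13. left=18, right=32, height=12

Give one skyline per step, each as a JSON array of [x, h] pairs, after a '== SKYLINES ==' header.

== SKYLINES ==
[[46,11],[48,0]]
[[46,11],[50,0]]
[[12,16],[14,0],[46,11],[50,0]]
[[12,16],[14,0],[46,11],[50,0]]
[[12,16],[14,11],[16,0],[46,11],[50,0]]
[[12,16],[14,11],[16,0],[37,2],[46,11],[50,0]]
[[12,16],[14,11],[16,0],[37,2],[40,11],[44,2],[46,11],[50,0]]
[[12,16],[14,11],[16,0],[37,2],[40,11],[44,2],[46,11],[50,0]]
[[12,16],[14,11],[16,0],[37,2],[40,11],[44,2],[46,11],[50,0]]
[[12,16],[14,11],[16,0],[20,6],[23,0],[37,2],[40,11],[44,2],[46,11],[50,0]]
[[12,16],[14,11],[16,0],[20,6],[23,0],[37,11],[39,2],[40,11],[44,2],[46,11],[50,0]]
[[3,6],[5,0],[12,16],[14,11],[16,0],[20,6],[23,0],[37,11],[39,2],[40,11],[44,2],[46,11],[50,0]]
[[3,6],[5,0],[12,16],[14,11],[16,0],[18,12],[32,0],[37,11],[39,2],[40,11],[44,2],[46,11],[50,0]]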